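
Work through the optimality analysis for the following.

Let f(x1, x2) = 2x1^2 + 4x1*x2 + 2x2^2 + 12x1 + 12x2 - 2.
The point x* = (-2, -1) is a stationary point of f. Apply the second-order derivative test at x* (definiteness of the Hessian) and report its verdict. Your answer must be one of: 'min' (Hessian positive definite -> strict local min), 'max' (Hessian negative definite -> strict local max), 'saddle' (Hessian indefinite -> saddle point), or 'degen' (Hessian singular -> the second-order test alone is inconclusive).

Compute the Hessian H = grad^2 f:
  H = [[4, 4], [4, 4]]
Verify stationarity: grad f(x*) = H x* + g = (0, 0).
Eigenvalues of H: 0, 8.
H has a zero eigenvalue (singular; positive semidefinite but not definite), so H is neither positive definite, negative definite, nor indefinite. The second-order test alone is inconclusive -> degen.
(Indeed, f is constant along the null direction of H through x*, so x* is not a strict local extremum.)

degen


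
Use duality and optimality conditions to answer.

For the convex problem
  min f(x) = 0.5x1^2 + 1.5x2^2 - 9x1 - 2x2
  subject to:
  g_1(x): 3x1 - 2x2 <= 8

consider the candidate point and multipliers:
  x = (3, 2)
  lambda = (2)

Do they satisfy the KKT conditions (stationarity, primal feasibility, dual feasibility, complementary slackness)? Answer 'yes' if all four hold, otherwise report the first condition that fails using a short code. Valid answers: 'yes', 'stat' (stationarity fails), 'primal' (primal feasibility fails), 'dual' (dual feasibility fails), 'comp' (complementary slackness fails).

Gradient of f: grad f(x) = Q x + c = (-6, 4)
Constraint values g_i(x) = a_i^T x - b_i:
  g_1((3, 2)) = -3
Stationarity residual: grad f(x) + sum_i lambda_i a_i = (0, 0)
  -> stationarity OK
Primal feasibility (all g_i <= 0): OK
Dual feasibility (all lambda_i >= 0): OK
Complementary slackness (lambda_i * g_i(x) = 0 for all i): FAILS

Verdict: the first failing condition is complementary_slackness -> comp.

comp


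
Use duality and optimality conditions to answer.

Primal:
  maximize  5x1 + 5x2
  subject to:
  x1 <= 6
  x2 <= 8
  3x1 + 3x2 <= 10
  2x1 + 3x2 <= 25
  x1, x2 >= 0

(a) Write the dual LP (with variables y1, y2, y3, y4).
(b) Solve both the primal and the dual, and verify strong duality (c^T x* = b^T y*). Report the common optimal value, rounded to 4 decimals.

The standard primal-dual pair for 'max c^T x s.t. A x <= b, x >= 0' is:
  Dual:  min b^T y  s.t.  A^T y >= c,  y >= 0.

So the dual LP is:
  minimize  6y1 + 8y2 + 10y3 + 25y4
  subject to:
    y1 + 3y3 + 2y4 >= 5
    y2 + 3y3 + 3y4 >= 5
    y1, y2, y3, y4 >= 0

Solving the primal: x* = (3.3333, 0).
  primal value c^T x* = 16.6667.
Solving the dual: y* = (0, 0, 1.6667, 0).
  dual value b^T y* = 16.6667.
Strong duality: c^T x* = b^T y*. Confirmed.

16.6667


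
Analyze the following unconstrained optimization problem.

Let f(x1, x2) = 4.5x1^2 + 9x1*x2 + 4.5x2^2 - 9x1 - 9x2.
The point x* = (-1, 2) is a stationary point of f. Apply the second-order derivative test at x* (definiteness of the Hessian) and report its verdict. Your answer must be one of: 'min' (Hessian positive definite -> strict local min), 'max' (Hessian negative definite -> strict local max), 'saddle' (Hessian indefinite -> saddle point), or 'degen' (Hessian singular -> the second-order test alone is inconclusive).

Compute the Hessian H = grad^2 f:
  H = [[9, 9], [9, 9]]
Verify stationarity: grad f(x*) = H x* + g = (0, 0).
Eigenvalues of H: 0, 18.
H has a zero eigenvalue (singular; positive semidefinite but not definite), so H is neither positive definite, negative definite, nor indefinite. The second-order test alone is inconclusive -> degen.
(Indeed, f is constant along the null direction of H through x*, so x* is not a strict local extremum.)

degen


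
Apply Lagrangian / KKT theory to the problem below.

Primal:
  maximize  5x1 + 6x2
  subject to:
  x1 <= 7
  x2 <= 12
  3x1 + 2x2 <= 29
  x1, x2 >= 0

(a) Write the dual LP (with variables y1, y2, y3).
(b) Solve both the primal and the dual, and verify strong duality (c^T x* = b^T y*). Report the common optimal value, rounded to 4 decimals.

The standard primal-dual pair for 'max c^T x s.t. A x <= b, x >= 0' is:
  Dual:  min b^T y  s.t.  A^T y >= c,  y >= 0.

So the dual LP is:
  minimize  7y1 + 12y2 + 29y3
  subject to:
    y1 + 3y3 >= 5
    y2 + 2y3 >= 6
    y1, y2, y3 >= 0

Solving the primal: x* = (1.6667, 12).
  primal value c^T x* = 80.3333.
Solving the dual: y* = (0, 2.6667, 1.6667).
  dual value b^T y* = 80.3333.
Strong duality: c^T x* = b^T y*. Confirmed.

80.3333


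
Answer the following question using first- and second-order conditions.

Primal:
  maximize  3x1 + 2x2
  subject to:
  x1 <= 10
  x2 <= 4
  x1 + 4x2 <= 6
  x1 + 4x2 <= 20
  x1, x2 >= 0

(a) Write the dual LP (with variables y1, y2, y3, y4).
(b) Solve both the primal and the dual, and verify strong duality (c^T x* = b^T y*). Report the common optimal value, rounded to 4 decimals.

The standard primal-dual pair for 'max c^T x s.t. A x <= b, x >= 0' is:
  Dual:  min b^T y  s.t.  A^T y >= c,  y >= 0.

So the dual LP is:
  minimize  10y1 + 4y2 + 6y3 + 20y4
  subject to:
    y1 + y3 + y4 >= 3
    y2 + 4y3 + 4y4 >= 2
    y1, y2, y3, y4 >= 0

Solving the primal: x* = (6, 0).
  primal value c^T x* = 18.
Solving the dual: y* = (0, 0, 3, 0).
  dual value b^T y* = 18.
Strong duality: c^T x* = b^T y*. Confirmed.

18


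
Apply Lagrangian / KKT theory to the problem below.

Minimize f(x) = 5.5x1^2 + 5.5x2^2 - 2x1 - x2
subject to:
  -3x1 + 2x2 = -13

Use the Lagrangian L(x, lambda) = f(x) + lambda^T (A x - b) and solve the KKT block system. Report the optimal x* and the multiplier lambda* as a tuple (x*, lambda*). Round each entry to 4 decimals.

Form the Lagrangian:
  L(x, lambda) = (1/2) x^T Q x + c^T x + lambda^T (A x - b)
Stationarity (grad_x L = 0): Q x + c + A^T lambda = 0.
Primal feasibility: A x = b.

This gives the KKT block system:
  [ Q   A^T ] [ x     ]   [-c ]
  [ A    0  ] [ lambda ] = [ b ]

Solving the linear system:
  x*      = (3.0979, -1.8531)
  lambda* = (10.6923)
  f(x*)   = 67.3287

x* = (3.0979, -1.8531), lambda* = (10.6923)


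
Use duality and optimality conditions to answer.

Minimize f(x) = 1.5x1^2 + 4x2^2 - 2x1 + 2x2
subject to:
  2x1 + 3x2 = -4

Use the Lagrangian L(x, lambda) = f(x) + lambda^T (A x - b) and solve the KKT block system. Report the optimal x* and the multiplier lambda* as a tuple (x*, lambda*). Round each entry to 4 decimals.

Form the Lagrangian:
  L(x, lambda) = (1/2) x^T Q x + c^T x + lambda^T (A x - b)
Stationarity (grad_x L = 0): Q x + c + A^T lambda = 0.
Primal feasibility: A x = b.

This gives the KKT block system:
  [ Q   A^T ] [ x     ]   [-c ]
  [ A    0  ] [ lambda ] = [ b ]

Solving the linear system:
  x*      = (-0.5763, -0.9492)
  lambda* = (1.8644)
  f(x*)   = 3.3559

x* = (-0.5763, -0.9492), lambda* = (1.8644)


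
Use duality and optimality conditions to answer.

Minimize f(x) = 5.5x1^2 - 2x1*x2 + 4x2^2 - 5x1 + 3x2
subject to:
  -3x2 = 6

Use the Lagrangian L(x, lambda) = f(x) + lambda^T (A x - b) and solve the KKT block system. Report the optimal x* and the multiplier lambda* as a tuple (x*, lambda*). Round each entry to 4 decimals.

Form the Lagrangian:
  L(x, lambda) = (1/2) x^T Q x + c^T x + lambda^T (A x - b)
Stationarity (grad_x L = 0): Q x + c + A^T lambda = 0.
Primal feasibility: A x = b.

This gives the KKT block system:
  [ Q   A^T ] [ x     ]   [-c ]
  [ A    0  ] [ lambda ] = [ b ]

Solving the linear system:
  x*      = (0.0909, -2)
  lambda* = (-4.3939)
  f(x*)   = 9.9545

x* = (0.0909, -2), lambda* = (-4.3939)


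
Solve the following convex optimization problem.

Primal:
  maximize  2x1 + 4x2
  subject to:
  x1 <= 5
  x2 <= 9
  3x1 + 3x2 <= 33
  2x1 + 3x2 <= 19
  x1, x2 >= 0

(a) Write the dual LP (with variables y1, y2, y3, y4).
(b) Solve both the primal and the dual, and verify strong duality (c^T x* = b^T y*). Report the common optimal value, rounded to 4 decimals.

The standard primal-dual pair for 'max c^T x s.t. A x <= b, x >= 0' is:
  Dual:  min b^T y  s.t.  A^T y >= c,  y >= 0.

So the dual LP is:
  minimize  5y1 + 9y2 + 33y3 + 19y4
  subject to:
    y1 + 3y3 + 2y4 >= 2
    y2 + 3y3 + 3y4 >= 4
    y1, y2, y3, y4 >= 0

Solving the primal: x* = (0, 6.3333).
  primal value c^T x* = 25.3333.
Solving the dual: y* = (0, 0, 0, 1.3333).
  dual value b^T y* = 25.3333.
Strong duality: c^T x* = b^T y*. Confirmed.

25.3333


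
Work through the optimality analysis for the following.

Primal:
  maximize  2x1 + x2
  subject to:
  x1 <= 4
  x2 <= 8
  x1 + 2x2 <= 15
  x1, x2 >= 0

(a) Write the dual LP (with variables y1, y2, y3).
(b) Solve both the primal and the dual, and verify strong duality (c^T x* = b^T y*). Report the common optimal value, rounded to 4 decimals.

The standard primal-dual pair for 'max c^T x s.t. A x <= b, x >= 0' is:
  Dual:  min b^T y  s.t.  A^T y >= c,  y >= 0.

So the dual LP is:
  minimize  4y1 + 8y2 + 15y3
  subject to:
    y1 + y3 >= 2
    y2 + 2y3 >= 1
    y1, y2, y3 >= 0

Solving the primal: x* = (4, 5.5).
  primal value c^T x* = 13.5.
Solving the dual: y* = (1.5, 0, 0.5).
  dual value b^T y* = 13.5.
Strong duality: c^T x* = b^T y*. Confirmed.

13.5


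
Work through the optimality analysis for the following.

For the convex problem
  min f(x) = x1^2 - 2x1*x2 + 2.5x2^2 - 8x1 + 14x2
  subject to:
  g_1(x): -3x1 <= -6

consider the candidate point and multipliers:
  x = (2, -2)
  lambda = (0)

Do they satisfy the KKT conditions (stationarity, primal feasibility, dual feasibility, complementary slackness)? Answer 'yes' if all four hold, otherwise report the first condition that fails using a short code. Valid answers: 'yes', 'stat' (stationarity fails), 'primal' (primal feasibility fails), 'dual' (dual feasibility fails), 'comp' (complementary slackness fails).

Gradient of f: grad f(x) = Q x + c = (0, 0)
Constraint values g_i(x) = a_i^T x - b_i:
  g_1((2, -2)) = 0
Stationarity residual: grad f(x) + sum_i lambda_i a_i = (0, 0)
  -> stationarity OK
Primal feasibility (all g_i <= 0): OK
Dual feasibility (all lambda_i >= 0): OK
Complementary slackness (lambda_i * g_i(x) = 0 for all i): OK

Verdict: yes, KKT holds.

yes


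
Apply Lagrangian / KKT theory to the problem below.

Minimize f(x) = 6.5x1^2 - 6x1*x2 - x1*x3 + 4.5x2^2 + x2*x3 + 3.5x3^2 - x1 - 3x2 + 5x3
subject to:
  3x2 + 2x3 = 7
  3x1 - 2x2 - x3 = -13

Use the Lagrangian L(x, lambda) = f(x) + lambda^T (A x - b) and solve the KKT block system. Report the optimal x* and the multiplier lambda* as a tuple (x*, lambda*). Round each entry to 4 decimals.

Form the Lagrangian:
  L(x, lambda) = (1/2) x^T Q x + c^T x + lambda^T (A x - b)
Stationarity (grad_x L = 0): Q x + c + A^T lambda = 0.
Primal feasibility: A x = b.

This gives the KKT block system:
  [ Q   A^T ] [ x     ]   [-c ]
  [ A    0  ] [ lambda ] = [ b ]

Solving the linear system:
  x*      = (-2.8666, 1.8005, 0.7992)
  lambda* = (0.6806, 16.6226)
  f(x*)   = 106.3956

x* = (-2.8666, 1.8005, 0.7992), lambda* = (0.6806, 16.6226)


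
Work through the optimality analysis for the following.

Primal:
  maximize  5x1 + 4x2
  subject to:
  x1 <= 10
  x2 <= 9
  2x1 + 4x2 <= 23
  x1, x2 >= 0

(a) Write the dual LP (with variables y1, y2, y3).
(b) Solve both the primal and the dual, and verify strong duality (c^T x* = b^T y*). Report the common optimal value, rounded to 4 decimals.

The standard primal-dual pair for 'max c^T x s.t. A x <= b, x >= 0' is:
  Dual:  min b^T y  s.t.  A^T y >= c,  y >= 0.

So the dual LP is:
  minimize  10y1 + 9y2 + 23y3
  subject to:
    y1 + 2y3 >= 5
    y2 + 4y3 >= 4
    y1, y2, y3 >= 0

Solving the primal: x* = (10, 0.75).
  primal value c^T x* = 53.
Solving the dual: y* = (3, 0, 1).
  dual value b^T y* = 53.
Strong duality: c^T x* = b^T y*. Confirmed.

53


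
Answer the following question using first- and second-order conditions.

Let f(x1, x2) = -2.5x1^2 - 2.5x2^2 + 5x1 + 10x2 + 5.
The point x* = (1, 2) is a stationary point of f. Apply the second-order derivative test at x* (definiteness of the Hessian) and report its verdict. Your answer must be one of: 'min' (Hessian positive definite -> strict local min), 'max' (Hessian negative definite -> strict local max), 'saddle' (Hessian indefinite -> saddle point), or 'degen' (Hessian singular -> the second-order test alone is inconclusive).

Compute the Hessian H = grad^2 f:
  H = [[-5, 0], [0, -5]]
Verify stationarity: grad f(x*) = H x* + g = (0, 0).
Eigenvalues of H: -5, -5.
Both eigenvalues < 0, so H is negative definite -> x* is a strict local max.

max


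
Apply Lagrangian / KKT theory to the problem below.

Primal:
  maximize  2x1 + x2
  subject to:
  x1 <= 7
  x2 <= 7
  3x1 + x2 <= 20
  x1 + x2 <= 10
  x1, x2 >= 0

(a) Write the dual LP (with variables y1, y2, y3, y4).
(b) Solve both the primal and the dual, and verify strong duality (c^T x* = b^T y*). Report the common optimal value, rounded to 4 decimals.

The standard primal-dual pair for 'max c^T x s.t. A x <= b, x >= 0' is:
  Dual:  min b^T y  s.t.  A^T y >= c,  y >= 0.

So the dual LP is:
  minimize  7y1 + 7y2 + 20y3 + 10y4
  subject to:
    y1 + 3y3 + y4 >= 2
    y2 + y3 + y4 >= 1
    y1, y2, y3, y4 >= 0

Solving the primal: x* = (5, 5).
  primal value c^T x* = 15.
Solving the dual: y* = (0, 0, 0.5, 0.5).
  dual value b^T y* = 15.
Strong duality: c^T x* = b^T y*. Confirmed.

15


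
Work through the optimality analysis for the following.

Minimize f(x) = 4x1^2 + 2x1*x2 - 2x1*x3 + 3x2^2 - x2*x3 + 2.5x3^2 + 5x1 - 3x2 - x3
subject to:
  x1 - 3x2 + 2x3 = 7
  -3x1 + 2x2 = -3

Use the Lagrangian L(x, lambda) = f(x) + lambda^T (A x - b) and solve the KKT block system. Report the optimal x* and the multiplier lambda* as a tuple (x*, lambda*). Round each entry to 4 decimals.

Form the Lagrangian:
  L(x, lambda) = (1/2) x^T Q x + c^T x + lambda^T (A x - b)
Stationarity (grad_x L = 0): Q x + c + A^T lambda = 0.
Primal feasibility: A x = b.

This gives the KKT block system:
  [ Q   A^T ] [ x     ]   [-c ]
  [ A    0  ] [ lambda ] = [ b ]

Solving the linear system:
  x*      = (0.2802, -1.0798, 1.7403)
  lambda* = (-4.1104, -0.8364)
  f(x*)   = 14.5818

x* = (0.2802, -1.0798, 1.7403), lambda* = (-4.1104, -0.8364)


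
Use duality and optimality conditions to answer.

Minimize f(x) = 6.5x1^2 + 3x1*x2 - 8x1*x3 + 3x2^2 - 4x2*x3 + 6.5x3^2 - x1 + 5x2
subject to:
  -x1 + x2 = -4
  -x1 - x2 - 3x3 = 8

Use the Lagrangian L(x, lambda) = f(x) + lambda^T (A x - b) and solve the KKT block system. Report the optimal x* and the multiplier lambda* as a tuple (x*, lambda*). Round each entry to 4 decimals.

Form the Lagrangian:
  L(x, lambda) = (1/2) x^T Q x + c^T x + lambda^T (A x - b)
Stationarity (grad_x L = 0): Q x + c + A^T lambda = 0.
Primal feasibility: A x = b.

This gives the KKT block system:
  [ Q   A^T ] [ x     ]   [-c ]
  [ A    0  ] [ lambda ] = [ b ]

Solving the linear system:
  x*      = (0.323, -3.677, -1.5487)
  lambda* = (7.228, -2.6698)
  f(x*)   = 15.7815

x* = (0.323, -3.677, -1.5487), lambda* = (7.228, -2.6698)


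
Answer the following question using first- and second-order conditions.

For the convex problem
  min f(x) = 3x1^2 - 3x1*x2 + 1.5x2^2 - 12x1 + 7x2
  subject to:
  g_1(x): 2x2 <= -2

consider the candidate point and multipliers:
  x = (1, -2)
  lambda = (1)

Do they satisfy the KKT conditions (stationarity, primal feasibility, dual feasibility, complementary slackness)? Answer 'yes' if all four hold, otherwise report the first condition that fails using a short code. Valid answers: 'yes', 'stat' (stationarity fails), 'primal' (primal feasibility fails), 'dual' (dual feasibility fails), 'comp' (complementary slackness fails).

Gradient of f: grad f(x) = Q x + c = (0, -2)
Constraint values g_i(x) = a_i^T x - b_i:
  g_1((1, -2)) = -2
Stationarity residual: grad f(x) + sum_i lambda_i a_i = (0, 0)
  -> stationarity OK
Primal feasibility (all g_i <= 0): OK
Dual feasibility (all lambda_i >= 0): OK
Complementary slackness (lambda_i * g_i(x) = 0 for all i): FAILS

Verdict: the first failing condition is complementary_slackness -> comp.

comp


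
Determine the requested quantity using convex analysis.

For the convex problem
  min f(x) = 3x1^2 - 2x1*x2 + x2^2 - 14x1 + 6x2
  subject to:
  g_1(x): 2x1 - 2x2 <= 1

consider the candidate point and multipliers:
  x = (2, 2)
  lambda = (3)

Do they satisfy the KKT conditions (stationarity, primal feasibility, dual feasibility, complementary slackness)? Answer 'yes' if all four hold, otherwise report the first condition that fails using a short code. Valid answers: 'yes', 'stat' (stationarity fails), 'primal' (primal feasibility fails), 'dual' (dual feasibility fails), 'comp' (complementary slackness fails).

Gradient of f: grad f(x) = Q x + c = (-6, 6)
Constraint values g_i(x) = a_i^T x - b_i:
  g_1((2, 2)) = -1
Stationarity residual: grad f(x) + sum_i lambda_i a_i = (0, 0)
  -> stationarity OK
Primal feasibility (all g_i <= 0): OK
Dual feasibility (all lambda_i >= 0): OK
Complementary slackness (lambda_i * g_i(x) = 0 for all i): FAILS

Verdict: the first failing condition is complementary_slackness -> comp.

comp


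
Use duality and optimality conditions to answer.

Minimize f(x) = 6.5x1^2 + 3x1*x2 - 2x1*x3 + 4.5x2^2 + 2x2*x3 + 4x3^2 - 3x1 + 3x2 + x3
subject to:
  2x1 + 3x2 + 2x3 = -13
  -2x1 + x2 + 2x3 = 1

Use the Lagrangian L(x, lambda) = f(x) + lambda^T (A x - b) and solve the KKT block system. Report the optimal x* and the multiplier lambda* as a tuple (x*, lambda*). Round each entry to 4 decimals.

Form the Lagrangian:
  L(x, lambda) = (1/2) x^T Q x + c^T x + lambda^T (A x - b)
Stationarity (grad_x L = 0): Q x + c + A^T lambda = 0.
Primal feasibility: A x = b.

This gives the KKT block system:
  [ Q   A^T ] [ x     ]   [-c ]
  [ A    0  ] [ lambda ] = [ b ]

Solving the linear system:
  x*      = (-2.4444, -2.1111, -0.8889)
  lambda* = (11.1944, -8.4722)
  f(x*)   = 77.0556

x* = (-2.4444, -2.1111, -0.8889), lambda* = (11.1944, -8.4722)


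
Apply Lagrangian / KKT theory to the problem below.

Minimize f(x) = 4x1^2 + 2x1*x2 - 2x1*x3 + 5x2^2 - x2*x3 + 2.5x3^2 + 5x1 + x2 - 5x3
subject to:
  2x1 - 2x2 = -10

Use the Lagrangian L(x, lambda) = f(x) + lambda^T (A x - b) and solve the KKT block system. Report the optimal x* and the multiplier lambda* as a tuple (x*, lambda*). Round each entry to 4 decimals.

Form the Lagrangian:
  L(x, lambda) = (1/2) x^T Q x + c^T x + lambda^T (A x - b)
Stationarity (grad_x L = 0): Q x + c + A^T lambda = 0.
Primal feasibility: A x = b.

This gives the KKT block system:
  [ Q   A^T ] [ x     ]   [-c ]
  [ A    0  ] [ lambda ] = [ b ]

Solving the linear system:
  x*      = (-2.9703, 2.0297, 0.2178)
  lambda* = (7.5693)
  f(x*)   = 30.8911

x* = (-2.9703, 2.0297, 0.2178), lambda* = (7.5693)


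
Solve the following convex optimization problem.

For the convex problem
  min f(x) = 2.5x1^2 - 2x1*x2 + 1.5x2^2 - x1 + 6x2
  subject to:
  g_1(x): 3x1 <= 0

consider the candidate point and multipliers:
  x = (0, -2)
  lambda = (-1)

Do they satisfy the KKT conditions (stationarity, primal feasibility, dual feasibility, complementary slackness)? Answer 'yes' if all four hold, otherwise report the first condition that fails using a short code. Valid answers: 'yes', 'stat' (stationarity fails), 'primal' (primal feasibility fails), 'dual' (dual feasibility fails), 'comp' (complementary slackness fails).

Gradient of f: grad f(x) = Q x + c = (3, 0)
Constraint values g_i(x) = a_i^T x - b_i:
  g_1((0, -2)) = 0
Stationarity residual: grad f(x) + sum_i lambda_i a_i = (0, 0)
  -> stationarity OK
Primal feasibility (all g_i <= 0): OK
Dual feasibility (all lambda_i >= 0): FAILS
Complementary slackness (lambda_i * g_i(x) = 0 for all i): OK

Verdict: the first failing condition is dual_feasibility -> dual.

dual


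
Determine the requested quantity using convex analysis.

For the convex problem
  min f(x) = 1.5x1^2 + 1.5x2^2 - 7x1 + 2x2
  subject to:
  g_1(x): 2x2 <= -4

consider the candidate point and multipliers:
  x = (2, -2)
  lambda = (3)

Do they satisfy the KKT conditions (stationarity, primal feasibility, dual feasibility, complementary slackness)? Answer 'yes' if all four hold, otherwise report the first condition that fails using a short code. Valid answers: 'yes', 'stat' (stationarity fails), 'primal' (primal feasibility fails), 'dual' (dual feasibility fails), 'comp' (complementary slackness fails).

Gradient of f: grad f(x) = Q x + c = (-1, -4)
Constraint values g_i(x) = a_i^T x - b_i:
  g_1((2, -2)) = 0
Stationarity residual: grad f(x) + sum_i lambda_i a_i = (-1, 2)
  -> stationarity FAILS
Primal feasibility (all g_i <= 0): OK
Dual feasibility (all lambda_i >= 0): OK
Complementary slackness (lambda_i * g_i(x) = 0 for all i): OK

Verdict: the first failing condition is stationarity -> stat.

stat


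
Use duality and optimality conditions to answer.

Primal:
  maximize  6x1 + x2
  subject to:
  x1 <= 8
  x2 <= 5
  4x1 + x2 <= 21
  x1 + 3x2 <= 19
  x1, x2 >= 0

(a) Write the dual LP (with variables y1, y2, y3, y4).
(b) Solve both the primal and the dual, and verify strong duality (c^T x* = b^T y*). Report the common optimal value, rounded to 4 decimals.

The standard primal-dual pair for 'max c^T x s.t. A x <= b, x >= 0' is:
  Dual:  min b^T y  s.t.  A^T y >= c,  y >= 0.

So the dual LP is:
  minimize  8y1 + 5y2 + 21y3 + 19y4
  subject to:
    y1 + 4y3 + y4 >= 6
    y2 + y3 + 3y4 >= 1
    y1, y2, y3, y4 >= 0

Solving the primal: x* = (5.25, 0).
  primal value c^T x* = 31.5.
Solving the dual: y* = (0, 0, 1.5, 0).
  dual value b^T y* = 31.5.
Strong duality: c^T x* = b^T y*. Confirmed.

31.5


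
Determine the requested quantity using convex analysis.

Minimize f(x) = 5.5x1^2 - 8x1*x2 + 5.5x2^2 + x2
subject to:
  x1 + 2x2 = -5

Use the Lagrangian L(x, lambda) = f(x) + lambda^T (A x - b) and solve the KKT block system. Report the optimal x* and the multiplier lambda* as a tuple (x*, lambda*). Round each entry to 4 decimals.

Form the Lagrangian:
  L(x, lambda) = (1/2) x^T Q x + c^T x + lambda^T (A x - b)
Stationarity (grad_x L = 0): Q x + c + A^T lambda = 0.
Primal feasibility: A x = b.

This gives the KKT block system:
  [ Q   A^T ] [ x     ]   [-c ]
  [ A    0  ] [ lambda ] = [ b ]

Solving the linear system:
  x*      = (-1.5287, -1.7356)
  lambda* = (2.931)
  f(x*)   = 6.4598

x* = (-1.5287, -1.7356), lambda* = (2.931)


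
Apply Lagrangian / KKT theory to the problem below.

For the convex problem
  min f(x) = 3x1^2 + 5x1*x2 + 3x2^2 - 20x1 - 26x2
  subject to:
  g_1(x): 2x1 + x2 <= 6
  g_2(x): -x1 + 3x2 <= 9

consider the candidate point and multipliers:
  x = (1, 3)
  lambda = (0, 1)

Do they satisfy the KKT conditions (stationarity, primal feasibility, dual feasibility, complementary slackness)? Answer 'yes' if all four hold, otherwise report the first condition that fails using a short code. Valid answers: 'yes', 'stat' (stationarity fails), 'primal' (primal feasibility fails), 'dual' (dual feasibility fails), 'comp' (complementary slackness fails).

Gradient of f: grad f(x) = Q x + c = (1, -3)
Constraint values g_i(x) = a_i^T x - b_i:
  g_1((1, 3)) = -1
  g_2((1, 3)) = -1
Stationarity residual: grad f(x) + sum_i lambda_i a_i = (0, 0)
  -> stationarity OK
Primal feasibility (all g_i <= 0): OK
Dual feasibility (all lambda_i >= 0): OK
Complementary slackness (lambda_i * g_i(x) = 0 for all i): FAILS

Verdict: the first failing condition is complementary_slackness -> comp.

comp


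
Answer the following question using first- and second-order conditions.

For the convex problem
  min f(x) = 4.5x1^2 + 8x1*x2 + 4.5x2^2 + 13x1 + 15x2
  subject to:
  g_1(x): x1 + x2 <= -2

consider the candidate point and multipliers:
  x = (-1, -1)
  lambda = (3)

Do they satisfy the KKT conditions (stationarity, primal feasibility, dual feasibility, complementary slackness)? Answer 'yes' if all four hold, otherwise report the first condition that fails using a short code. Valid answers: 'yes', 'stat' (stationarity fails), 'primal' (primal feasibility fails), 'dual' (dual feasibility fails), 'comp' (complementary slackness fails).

Gradient of f: grad f(x) = Q x + c = (-4, -2)
Constraint values g_i(x) = a_i^T x - b_i:
  g_1((-1, -1)) = 0
Stationarity residual: grad f(x) + sum_i lambda_i a_i = (-1, 1)
  -> stationarity FAILS
Primal feasibility (all g_i <= 0): OK
Dual feasibility (all lambda_i >= 0): OK
Complementary slackness (lambda_i * g_i(x) = 0 for all i): OK

Verdict: the first failing condition is stationarity -> stat.

stat


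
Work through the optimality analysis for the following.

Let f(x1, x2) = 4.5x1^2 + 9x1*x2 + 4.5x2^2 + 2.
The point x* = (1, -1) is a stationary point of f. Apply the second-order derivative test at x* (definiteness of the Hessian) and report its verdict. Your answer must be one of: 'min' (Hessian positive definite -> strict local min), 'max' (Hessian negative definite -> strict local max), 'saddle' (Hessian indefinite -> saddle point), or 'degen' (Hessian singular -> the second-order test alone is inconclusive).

Compute the Hessian H = grad^2 f:
  H = [[9, 9], [9, 9]]
Verify stationarity: grad f(x*) = H x* + g = (0, 0).
Eigenvalues of H: 0, 18.
H has a zero eigenvalue (singular; positive semidefinite but not definite), so H is neither positive definite, negative definite, nor indefinite. The second-order test alone is inconclusive -> degen.
(Indeed, f is constant along the null direction of H through x*, so x* is not a strict local extremum.)

degen


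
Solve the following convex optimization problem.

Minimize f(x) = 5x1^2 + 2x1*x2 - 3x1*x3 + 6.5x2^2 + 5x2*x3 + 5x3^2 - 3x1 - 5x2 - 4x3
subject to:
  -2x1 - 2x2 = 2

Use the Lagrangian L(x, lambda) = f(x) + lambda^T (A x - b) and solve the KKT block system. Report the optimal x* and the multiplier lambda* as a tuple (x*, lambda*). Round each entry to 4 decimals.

Form the Lagrangian:
  L(x, lambda) = (1/2) x^T Q x + c^T x + lambda^T (A x - b)
Stationarity (grad_x L = 0): Q x + c + A^T lambda = 0.
Primal feasibility: A x = b.

This gives the KKT block system:
  [ Q   A^T ] [ x     ]   [-c ]
  [ A    0  ] [ lambda ] = [ b ]

Solving the linear system:
  x*      = (-0.4603, -0.5397, 0.5317)
  lambda* = (-5.1389)
  f(x*)   = 6.1151

x* = (-0.4603, -0.5397, 0.5317), lambda* = (-5.1389)


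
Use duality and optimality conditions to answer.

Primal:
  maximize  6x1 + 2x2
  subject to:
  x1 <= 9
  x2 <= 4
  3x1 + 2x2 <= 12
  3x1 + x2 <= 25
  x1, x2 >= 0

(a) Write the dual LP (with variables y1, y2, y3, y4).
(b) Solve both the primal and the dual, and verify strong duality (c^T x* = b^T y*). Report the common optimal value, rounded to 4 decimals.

The standard primal-dual pair for 'max c^T x s.t. A x <= b, x >= 0' is:
  Dual:  min b^T y  s.t.  A^T y >= c,  y >= 0.

So the dual LP is:
  minimize  9y1 + 4y2 + 12y3 + 25y4
  subject to:
    y1 + 3y3 + 3y4 >= 6
    y2 + 2y3 + y4 >= 2
    y1, y2, y3, y4 >= 0

Solving the primal: x* = (4, 0).
  primal value c^T x* = 24.
Solving the dual: y* = (0, 0, 2, 0).
  dual value b^T y* = 24.
Strong duality: c^T x* = b^T y*. Confirmed.

24


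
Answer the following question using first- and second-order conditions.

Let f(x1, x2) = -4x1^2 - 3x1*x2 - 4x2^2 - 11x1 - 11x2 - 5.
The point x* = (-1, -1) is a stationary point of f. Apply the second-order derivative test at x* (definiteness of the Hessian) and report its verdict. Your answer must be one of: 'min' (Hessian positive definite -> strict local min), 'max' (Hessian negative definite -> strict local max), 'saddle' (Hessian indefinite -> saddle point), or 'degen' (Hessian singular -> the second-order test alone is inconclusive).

Compute the Hessian H = grad^2 f:
  H = [[-8, -3], [-3, -8]]
Verify stationarity: grad f(x*) = H x* + g = (0, 0).
Eigenvalues of H: -11, -5.
Both eigenvalues < 0, so H is negative definite -> x* is a strict local max.

max


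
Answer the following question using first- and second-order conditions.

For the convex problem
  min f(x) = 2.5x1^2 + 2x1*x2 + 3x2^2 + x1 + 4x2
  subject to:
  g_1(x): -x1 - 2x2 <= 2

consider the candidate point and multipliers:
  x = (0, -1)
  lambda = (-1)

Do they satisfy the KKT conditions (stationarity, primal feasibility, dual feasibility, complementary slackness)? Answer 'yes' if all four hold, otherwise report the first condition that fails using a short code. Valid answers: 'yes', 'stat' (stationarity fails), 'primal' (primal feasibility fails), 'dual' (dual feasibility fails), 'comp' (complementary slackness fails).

Gradient of f: grad f(x) = Q x + c = (-1, -2)
Constraint values g_i(x) = a_i^T x - b_i:
  g_1((0, -1)) = 0
Stationarity residual: grad f(x) + sum_i lambda_i a_i = (0, 0)
  -> stationarity OK
Primal feasibility (all g_i <= 0): OK
Dual feasibility (all lambda_i >= 0): FAILS
Complementary slackness (lambda_i * g_i(x) = 0 for all i): OK

Verdict: the first failing condition is dual_feasibility -> dual.

dual


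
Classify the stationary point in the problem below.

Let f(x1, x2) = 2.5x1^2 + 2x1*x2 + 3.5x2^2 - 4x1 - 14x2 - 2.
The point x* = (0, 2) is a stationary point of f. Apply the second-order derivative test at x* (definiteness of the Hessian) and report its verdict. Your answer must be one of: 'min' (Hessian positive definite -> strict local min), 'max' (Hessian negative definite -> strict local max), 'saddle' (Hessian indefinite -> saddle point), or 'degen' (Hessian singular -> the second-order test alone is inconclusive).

Compute the Hessian H = grad^2 f:
  H = [[5, 2], [2, 7]]
Verify stationarity: grad f(x*) = H x* + g = (0, 0).
Eigenvalues of H: 3.7639, 8.2361.
Both eigenvalues > 0, so H is positive definite -> x* is a strict local min.

min


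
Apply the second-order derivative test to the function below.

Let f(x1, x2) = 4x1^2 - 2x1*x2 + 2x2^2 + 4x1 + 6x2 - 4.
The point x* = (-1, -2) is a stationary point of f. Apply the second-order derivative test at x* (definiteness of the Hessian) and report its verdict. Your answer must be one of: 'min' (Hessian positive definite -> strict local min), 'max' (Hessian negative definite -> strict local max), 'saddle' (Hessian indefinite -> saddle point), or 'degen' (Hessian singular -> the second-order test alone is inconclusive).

Compute the Hessian H = grad^2 f:
  H = [[8, -2], [-2, 4]]
Verify stationarity: grad f(x*) = H x* + g = (0, 0).
Eigenvalues of H: 3.1716, 8.8284.
Both eigenvalues > 0, so H is positive definite -> x* is a strict local min.

min


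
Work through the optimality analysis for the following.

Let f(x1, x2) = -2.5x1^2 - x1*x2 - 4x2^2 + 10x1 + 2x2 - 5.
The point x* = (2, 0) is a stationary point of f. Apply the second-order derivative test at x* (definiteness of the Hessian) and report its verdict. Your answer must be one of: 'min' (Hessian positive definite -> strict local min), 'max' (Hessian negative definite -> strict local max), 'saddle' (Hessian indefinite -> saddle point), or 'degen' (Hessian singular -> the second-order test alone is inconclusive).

Compute the Hessian H = grad^2 f:
  H = [[-5, -1], [-1, -8]]
Verify stationarity: grad f(x*) = H x* + g = (0, 0).
Eigenvalues of H: -8.3028, -4.6972.
Both eigenvalues < 0, so H is negative definite -> x* is a strict local max.

max


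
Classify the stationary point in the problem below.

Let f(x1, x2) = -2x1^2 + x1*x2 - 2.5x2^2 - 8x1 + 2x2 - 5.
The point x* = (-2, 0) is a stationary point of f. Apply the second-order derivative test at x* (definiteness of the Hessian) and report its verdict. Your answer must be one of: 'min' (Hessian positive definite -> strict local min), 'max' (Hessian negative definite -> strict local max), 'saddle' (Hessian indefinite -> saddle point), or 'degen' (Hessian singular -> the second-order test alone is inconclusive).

Compute the Hessian H = grad^2 f:
  H = [[-4, 1], [1, -5]]
Verify stationarity: grad f(x*) = H x* + g = (0, 0).
Eigenvalues of H: -5.618, -3.382.
Both eigenvalues < 0, so H is negative definite -> x* is a strict local max.

max


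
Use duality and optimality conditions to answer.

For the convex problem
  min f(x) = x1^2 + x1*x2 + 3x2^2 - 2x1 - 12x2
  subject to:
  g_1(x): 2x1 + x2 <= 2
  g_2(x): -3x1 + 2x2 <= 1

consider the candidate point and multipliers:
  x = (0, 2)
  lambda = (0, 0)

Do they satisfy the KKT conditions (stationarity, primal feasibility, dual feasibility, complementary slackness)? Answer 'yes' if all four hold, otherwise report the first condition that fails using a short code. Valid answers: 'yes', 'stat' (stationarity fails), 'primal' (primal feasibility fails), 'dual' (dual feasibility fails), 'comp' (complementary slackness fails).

Gradient of f: grad f(x) = Q x + c = (0, 0)
Constraint values g_i(x) = a_i^T x - b_i:
  g_1((0, 2)) = 0
  g_2((0, 2)) = 3
Stationarity residual: grad f(x) + sum_i lambda_i a_i = (0, 0)
  -> stationarity OK
Primal feasibility (all g_i <= 0): FAILS
Dual feasibility (all lambda_i >= 0): OK
Complementary slackness (lambda_i * g_i(x) = 0 for all i): OK

Verdict: the first failing condition is primal_feasibility -> primal.

primal


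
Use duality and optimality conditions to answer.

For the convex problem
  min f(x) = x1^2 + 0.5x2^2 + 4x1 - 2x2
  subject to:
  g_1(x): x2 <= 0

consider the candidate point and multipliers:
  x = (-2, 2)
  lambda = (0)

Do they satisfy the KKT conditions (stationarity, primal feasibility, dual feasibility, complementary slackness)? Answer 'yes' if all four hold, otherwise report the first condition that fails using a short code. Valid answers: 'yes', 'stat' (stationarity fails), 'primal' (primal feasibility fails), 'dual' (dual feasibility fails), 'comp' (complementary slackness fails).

Gradient of f: grad f(x) = Q x + c = (0, 0)
Constraint values g_i(x) = a_i^T x - b_i:
  g_1((-2, 2)) = 2
Stationarity residual: grad f(x) + sum_i lambda_i a_i = (0, 0)
  -> stationarity OK
Primal feasibility (all g_i <= 0): FAILS
Dual feasibility (all lambda_i >= 0): OK
Complementary slackness (lambda_i * g_i(x) = 0 for all i): OK

Verdict: the first failing condition is primal_feasibility -> primal.

primal


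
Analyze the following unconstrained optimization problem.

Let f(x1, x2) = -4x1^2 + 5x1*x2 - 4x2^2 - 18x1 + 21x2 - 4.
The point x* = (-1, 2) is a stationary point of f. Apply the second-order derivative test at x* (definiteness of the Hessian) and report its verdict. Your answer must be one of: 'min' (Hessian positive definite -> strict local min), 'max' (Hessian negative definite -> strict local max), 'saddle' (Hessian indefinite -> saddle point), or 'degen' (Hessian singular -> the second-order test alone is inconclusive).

Compute the Hessian H = grad^2 f:
  H = [[-8, 5], [5, -8]]
Verify stationarity: grad f(x*) = H x* + g = (0, 0).
Eigenvalues of H: -13, -3.
Both eigenvalues < 0, so H is negative definite -> x* is a strict local max.

max


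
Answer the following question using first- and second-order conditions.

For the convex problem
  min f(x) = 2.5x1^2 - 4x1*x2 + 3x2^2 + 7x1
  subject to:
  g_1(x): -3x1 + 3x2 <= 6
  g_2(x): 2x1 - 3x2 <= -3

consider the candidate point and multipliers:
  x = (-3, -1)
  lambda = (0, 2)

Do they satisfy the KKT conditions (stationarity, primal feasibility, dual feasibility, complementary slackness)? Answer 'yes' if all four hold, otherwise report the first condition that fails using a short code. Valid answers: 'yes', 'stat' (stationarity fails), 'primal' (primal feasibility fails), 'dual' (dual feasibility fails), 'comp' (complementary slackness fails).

Gradient of f: grad f(x) = Q x + c = (-4, 6)
Constraint values g_i(x) = a_i^T x - b_i:
  g_1((-3, -1)) = 0
  g_2((-3, -1)) = 0
Stationarity residual: grad f(x) + sum_i lambda_i a_i = (0, 0)
  -> stationarity OK
Primal feasibility (all g_i <= 0): OK
Dual feasibility (all lambda_i >= 0): OK
Complementary slackness (lambda_i * g_i(x) = 0 for all i): OK

Verdict: yes, KKT holds.

yes


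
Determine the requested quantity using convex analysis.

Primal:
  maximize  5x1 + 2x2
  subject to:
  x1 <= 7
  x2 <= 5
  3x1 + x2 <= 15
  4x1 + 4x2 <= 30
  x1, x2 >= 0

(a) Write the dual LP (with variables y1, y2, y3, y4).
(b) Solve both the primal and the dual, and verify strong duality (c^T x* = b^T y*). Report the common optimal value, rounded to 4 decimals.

The standard primal-dual pair for 'max c^T x s.t. A x <= b, x >= 0' is:
  Dual:  min b^T y  s.t.  A^T y >= c,  y >= 0.

So the dual LP is:
  minimize  7y1 + 5y2 + 15y3 + 30y4
  subject to:
    y1 + 3y3 + 4y4 >= 5
    y2 + y3 + 4y4 >= 2
    y1, y2, y3, y4 >= 0

Solving the primal: x* = (3.75, 3.75).
  primal value c^T x* = 26.25.
Solving the dual: y* = (0, 0, 1.5, 0.125).
  dual value b^T y* = 26.25.
Strong duality: c^T x* = b^T y*. Confirmed.

26.25


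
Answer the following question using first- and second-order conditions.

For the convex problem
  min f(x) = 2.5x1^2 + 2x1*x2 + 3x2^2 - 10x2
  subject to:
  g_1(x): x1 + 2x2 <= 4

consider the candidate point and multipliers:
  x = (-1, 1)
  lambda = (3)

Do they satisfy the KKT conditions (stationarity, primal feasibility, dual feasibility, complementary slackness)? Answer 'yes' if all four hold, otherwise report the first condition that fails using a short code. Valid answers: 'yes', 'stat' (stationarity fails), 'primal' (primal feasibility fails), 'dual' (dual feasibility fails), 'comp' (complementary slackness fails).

Gradient of f: grad f(x) = Q x + c = (-3, -6)
Constraint values g_i(x) = a_i^T x - b_i:
  g_1((-1, 1)) = -3
Stationarity residual: grad f(x) + sum_i lambda_i a_i = (0, 0)
  -> stationarity OK
Primal feasibility (all g_i <= 0): OK
Dual feasibility (all lambda_i >= 0): OK
Complementary slackness (lambda_i * g_i(x) = 0 for all i): FAILS

Verdict: the first failing condition is complementary_slackness -> comp.

comp


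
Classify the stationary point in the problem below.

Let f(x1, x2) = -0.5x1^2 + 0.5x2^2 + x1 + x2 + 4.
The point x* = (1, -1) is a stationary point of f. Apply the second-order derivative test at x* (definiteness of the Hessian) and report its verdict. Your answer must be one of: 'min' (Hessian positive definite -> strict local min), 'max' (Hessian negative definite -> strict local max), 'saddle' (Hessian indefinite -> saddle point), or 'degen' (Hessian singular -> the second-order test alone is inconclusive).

Compute the Hessian H = grad^2 f:
  H = [[-1, 0], [0, 1]]
Verify stationarity: grad f(x*) = H x* + g = (0, 0).
Eigenvalues of H: -1, 1.
Eigenvalues have mixed signs, so H is indefinite -> x* is a saddle point.

saddle


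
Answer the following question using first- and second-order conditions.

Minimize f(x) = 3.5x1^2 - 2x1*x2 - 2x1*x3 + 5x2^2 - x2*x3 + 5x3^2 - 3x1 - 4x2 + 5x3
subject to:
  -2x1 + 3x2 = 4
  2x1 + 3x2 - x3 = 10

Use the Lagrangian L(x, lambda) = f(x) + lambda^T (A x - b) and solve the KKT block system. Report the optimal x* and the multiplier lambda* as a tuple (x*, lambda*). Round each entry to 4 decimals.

Form the Lagrangian:
  L(x, lambda) = (1/2) x^T Q x + c^T x + lambda^T (A x - b)
Stationarity (grad_x L = 0): Q x + c + A^T lambda = 0.
Primal feasibility: A x = b.

This gives the KKT block system:
  [ Q   A^T ] [ x     ]   [-c ]
  [ A    0  ] [ lambda ] = [ b ]

Solving the linear system:
  x*      = (1.416, 2.2773, -0.3361)
  lambda* = (-1.9555, -3.4702)
  f(x*)   = 13.7434

x* = (1.416, 2.2773, -0.3361), lambda* = (-1.9555, -3.4702)


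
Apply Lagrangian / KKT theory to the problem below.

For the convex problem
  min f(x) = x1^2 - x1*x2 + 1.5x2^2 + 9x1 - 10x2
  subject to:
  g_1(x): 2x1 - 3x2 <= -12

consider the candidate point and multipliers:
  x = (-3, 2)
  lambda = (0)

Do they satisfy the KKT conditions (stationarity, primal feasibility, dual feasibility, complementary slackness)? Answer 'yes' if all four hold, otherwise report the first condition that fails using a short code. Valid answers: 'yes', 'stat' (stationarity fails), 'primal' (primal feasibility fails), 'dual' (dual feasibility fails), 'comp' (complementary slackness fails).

Gradient of f: grad f(x) = Q x + c = (1, -1)
Constraint values g_i(x) = a_i^T x - b_i:
  g_1((-3, 2)) = 0
Stationarity residual: grad f(x) + sum_i lambda_i a_i = (1, -1)
  -> stationarity FAILS
Primal feasibility (all g_i <= 0): OK
Dual feasibility (all lambda_i >= 0): OK
Complementary slackness (lambda_i * g_i(x) = 0 for all i): OK

Verdict: the first failing condition is stationarity -> stat.

stat


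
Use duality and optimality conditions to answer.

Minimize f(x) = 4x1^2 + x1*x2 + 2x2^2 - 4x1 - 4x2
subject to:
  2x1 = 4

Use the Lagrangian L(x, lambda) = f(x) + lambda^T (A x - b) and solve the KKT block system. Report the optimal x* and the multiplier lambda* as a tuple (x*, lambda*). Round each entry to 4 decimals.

Form the Lagrangian:
  L(x, lambda) = (1/2) x^T Q x + c^T x + lambda^T (A x - b)
Stationarity (grad_x L = 0): Q x + c + A^T lambda = 0.
Primal feasibility: A x = b.

This gives the KKT block system:
  [ Q   A^T ] [ x     ]   [-c ]
  [ A    0  ] [ lambda ] = [ b ]

Solving the linear system:
  x*      = (2, 0.5)
  lambda* = (-6.25)
  f(x*)   = 7.5

x* = (2, 0.5), lambda* = (-6.25)
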